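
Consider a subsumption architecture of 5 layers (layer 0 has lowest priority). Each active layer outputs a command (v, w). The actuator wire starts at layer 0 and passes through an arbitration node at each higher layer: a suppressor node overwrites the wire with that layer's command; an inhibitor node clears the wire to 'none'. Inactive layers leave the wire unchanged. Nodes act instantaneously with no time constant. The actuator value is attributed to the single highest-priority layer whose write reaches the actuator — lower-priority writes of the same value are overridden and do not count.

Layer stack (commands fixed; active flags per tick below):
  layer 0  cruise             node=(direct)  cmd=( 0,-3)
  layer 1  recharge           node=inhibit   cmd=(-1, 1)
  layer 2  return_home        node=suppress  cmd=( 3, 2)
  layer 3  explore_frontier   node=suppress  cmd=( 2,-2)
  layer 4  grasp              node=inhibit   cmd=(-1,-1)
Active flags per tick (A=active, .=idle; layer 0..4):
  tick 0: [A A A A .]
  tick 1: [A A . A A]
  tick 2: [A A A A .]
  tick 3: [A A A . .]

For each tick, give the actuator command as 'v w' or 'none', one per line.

2 -2
none
2 -2
3 2

tick 0:
  [0] cruise on; wire := (0, -3)
  [1] recharge on (inhibit); wire := none
  [2] return_home on (suppress); wire := (3, 2)
  [3] explore_frontier on (suppress); wire := (2, -2)
  [4] grasp off; pass (2, -2)
  output (2, -2)
tick 1:
  [0] cruise on; wire := (0, -3)
  [1] recharge on (inhibit); wire := none
  [2] return_home off; pass none
  [3] explore_frontier on (suppress); wire := (2, -2)
  [4] grasp on (inhibit); wire := none
  output none
tick 2:
  [0] cruise on; wire := (0, -3)
  [1] recharge on (inhibit); wire := none
  [2] return_home on (suppress); wire := (3, 2)
  [3] explore_frontier on (suppress); wire := (2, -2)
  [4] grasp off; pass (2, -2)
  output (2, -2)
tick 3:
  [0] cruise on; wire := (0, -3)
  [1] recharge on (inhibit); wire := none
  [2] return_home on (suppress); wire := (3, 2)
  [3] explore_frontier off; pass (3, 2)
  [4] grasp off; pass (3, 2)
  output (3, 2)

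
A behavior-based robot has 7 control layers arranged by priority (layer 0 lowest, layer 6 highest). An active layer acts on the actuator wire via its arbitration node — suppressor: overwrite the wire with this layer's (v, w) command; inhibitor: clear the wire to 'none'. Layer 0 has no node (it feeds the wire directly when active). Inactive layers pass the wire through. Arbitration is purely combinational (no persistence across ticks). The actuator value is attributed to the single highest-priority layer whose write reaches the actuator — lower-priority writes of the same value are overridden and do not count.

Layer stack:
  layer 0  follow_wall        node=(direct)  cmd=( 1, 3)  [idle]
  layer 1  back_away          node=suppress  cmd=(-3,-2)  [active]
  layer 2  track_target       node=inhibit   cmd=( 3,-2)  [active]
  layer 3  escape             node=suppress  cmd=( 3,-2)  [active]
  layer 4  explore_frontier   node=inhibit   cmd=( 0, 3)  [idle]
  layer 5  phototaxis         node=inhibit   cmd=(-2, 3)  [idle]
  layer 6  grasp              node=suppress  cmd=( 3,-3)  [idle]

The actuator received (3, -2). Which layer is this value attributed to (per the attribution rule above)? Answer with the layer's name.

escape

layer 0 (follow_wall) idle — none
layer 1 (back_away) active — suppresses: (-3, -2)
layer 2 (track_target) active — inhibits: none
layer 3 (escape) active — suppresses: (3, -2)
layer 4 (explore_frontier) idle — unchanged: (3, -2)
layer 5 (phototaxis) idle — unchanged: (3, -2)
layer 6 (grasp) idle — unchanged: (3, -2)
→ actuator (3, -2)
last writer: layer 3 = escape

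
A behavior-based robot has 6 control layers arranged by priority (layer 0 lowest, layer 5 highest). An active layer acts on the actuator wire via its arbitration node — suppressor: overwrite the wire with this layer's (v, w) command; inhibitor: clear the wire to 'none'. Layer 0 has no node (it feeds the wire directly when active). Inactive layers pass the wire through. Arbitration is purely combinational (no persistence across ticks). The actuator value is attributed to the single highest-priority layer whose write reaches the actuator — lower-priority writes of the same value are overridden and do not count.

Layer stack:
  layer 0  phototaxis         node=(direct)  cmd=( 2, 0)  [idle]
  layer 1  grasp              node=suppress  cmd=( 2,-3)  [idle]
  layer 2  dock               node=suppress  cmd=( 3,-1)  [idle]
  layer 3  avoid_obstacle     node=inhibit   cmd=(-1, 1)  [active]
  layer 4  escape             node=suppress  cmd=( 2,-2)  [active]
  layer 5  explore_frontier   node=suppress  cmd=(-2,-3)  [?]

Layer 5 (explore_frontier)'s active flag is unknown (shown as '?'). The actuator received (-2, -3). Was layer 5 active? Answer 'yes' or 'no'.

yes

If layer 5 is active=yes:
  actuator would be (-2, -3)
If layer 5 is active=no:
  actuator would be (2, -2)
Observed (-2, -3), so layer 5 was active.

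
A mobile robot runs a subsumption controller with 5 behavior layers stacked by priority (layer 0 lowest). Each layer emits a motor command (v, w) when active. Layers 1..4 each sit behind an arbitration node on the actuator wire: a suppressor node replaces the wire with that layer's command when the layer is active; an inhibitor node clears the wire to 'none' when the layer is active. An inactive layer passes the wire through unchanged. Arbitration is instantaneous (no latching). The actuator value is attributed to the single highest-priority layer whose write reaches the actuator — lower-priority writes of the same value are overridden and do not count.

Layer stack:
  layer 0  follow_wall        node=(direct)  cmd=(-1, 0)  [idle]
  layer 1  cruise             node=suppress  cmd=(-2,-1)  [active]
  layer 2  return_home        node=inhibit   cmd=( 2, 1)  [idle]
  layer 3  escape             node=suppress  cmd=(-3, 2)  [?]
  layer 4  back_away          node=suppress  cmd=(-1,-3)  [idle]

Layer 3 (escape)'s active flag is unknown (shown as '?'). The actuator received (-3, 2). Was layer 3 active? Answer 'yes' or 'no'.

yes

If layer 3 is active=yes:
  actuator would be (-3, 2)
If layer 3 is active=no:
  actuator would be (-2, -1)
Observed (-3, 2), so layer 3 was active.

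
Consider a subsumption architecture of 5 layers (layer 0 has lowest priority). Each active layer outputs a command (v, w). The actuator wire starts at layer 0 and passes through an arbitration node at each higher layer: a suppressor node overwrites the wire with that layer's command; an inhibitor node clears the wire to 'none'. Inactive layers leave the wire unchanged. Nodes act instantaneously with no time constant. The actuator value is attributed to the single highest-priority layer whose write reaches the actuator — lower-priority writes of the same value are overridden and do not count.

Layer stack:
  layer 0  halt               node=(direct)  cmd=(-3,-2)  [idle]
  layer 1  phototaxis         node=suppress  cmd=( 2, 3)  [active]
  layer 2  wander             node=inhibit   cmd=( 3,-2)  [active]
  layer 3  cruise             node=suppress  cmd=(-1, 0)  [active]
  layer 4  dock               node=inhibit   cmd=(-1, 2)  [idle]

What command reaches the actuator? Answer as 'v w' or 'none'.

-1 0

L0 halt: idle → wire = none
L1 phototaxis: active, suppressor → wire = (2, 3)
L2 wander: active, inhibitor → wire = none
L3 cruise: active, suppressor → wire = (-1, 0)
L4 dock: idle → wire stays (-1, 0)
actuator = (-1, 0)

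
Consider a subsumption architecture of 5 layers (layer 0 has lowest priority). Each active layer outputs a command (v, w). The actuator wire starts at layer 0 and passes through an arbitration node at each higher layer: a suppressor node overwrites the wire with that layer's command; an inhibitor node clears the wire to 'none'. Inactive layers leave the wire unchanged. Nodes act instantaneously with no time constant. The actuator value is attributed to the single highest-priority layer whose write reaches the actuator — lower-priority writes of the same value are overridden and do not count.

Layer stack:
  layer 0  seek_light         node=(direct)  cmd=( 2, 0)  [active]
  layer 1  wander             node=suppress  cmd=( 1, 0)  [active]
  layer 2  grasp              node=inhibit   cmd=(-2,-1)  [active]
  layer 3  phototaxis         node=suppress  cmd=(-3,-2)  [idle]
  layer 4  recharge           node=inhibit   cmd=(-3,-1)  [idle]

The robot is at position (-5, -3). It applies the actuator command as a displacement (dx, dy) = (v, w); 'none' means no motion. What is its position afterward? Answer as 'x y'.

-5 -3

layer 0 (seek_light) active — direct: (2, 0)
layer 1 (wander) active — suppresses: (1, 0)
layer 2 (grasp) active — inhibits: none
layer 3 (phototaxis) idle — unchanged: none
layer 4 (recharge) idle — unchanged: none
→ actuator none
position: (-5, -3) + none = (-5, -3)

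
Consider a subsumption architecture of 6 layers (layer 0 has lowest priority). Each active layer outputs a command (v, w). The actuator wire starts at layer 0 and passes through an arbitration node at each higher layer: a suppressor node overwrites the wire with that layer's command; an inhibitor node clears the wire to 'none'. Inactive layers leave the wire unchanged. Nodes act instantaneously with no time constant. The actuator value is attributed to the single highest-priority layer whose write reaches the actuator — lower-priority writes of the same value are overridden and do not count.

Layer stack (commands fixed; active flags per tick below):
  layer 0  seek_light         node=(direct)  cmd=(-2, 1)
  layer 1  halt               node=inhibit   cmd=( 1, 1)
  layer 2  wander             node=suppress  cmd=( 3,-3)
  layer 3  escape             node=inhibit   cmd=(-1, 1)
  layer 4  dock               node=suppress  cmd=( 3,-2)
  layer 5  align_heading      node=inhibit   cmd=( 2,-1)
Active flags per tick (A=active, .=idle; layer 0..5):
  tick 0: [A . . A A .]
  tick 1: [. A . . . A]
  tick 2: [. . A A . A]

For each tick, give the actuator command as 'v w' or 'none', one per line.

tick 0:
  layer 0 (seek_light) active — direct: (-2, 1)
  layer 1 (halt) idle — unchanged: (-2, 1)
  layer 2 (wander) idle — unchanged: (-2, 1)
  layer 3 (escape) active — inhibits: none
  layer 4 (dock) active — suppresses: (3, -2)
  layer 5 (align_heading) idle — unchanged: (3, -2)
  → actuator (3, -2)
tick 1:
  layer 0 (seek_light) idle — none
  layer 1 (halt) active — inhibits: none
  layer 2 (wander) idle — unchanged: none
  layer 3 (escape) idle — unchanged: none
  layer 4 (dock) idle — unchanged: none
  layer 5 (align_heading) active — inhibits: none
  → actuator none
tick 2:
  layer 0 (seek_light) idle — none
  layer 1 (halt) idle — unchanged: none
  layer 2 (wander) active — suppresses: (3, -3)
  layer 3 (escape) active — inhibits: none
  layer 4 (dock) idle — unchanged: none
  layer 5 (align_heading) active — inhibits: none
  → actuator none

3 -2
none
none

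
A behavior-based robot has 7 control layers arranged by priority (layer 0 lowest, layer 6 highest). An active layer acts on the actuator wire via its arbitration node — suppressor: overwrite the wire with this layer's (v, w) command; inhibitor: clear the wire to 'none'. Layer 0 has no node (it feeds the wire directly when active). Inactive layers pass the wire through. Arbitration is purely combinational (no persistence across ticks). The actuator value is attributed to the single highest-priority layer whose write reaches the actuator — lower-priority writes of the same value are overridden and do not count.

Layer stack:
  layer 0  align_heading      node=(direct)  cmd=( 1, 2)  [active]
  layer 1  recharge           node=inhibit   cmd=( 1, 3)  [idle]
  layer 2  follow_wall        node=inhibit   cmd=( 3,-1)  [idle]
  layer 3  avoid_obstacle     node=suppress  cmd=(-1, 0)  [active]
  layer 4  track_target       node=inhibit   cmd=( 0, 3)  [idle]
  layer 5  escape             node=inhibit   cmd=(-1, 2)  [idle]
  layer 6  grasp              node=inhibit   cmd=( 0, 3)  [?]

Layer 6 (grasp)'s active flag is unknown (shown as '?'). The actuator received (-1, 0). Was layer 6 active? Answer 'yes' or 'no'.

no

If layer 6 is active=yes:
  actuator would be none
If layer 6 is active=no:
  actuator would be (-1, 0)
Observed (-1, 0), so layer 6 was idle.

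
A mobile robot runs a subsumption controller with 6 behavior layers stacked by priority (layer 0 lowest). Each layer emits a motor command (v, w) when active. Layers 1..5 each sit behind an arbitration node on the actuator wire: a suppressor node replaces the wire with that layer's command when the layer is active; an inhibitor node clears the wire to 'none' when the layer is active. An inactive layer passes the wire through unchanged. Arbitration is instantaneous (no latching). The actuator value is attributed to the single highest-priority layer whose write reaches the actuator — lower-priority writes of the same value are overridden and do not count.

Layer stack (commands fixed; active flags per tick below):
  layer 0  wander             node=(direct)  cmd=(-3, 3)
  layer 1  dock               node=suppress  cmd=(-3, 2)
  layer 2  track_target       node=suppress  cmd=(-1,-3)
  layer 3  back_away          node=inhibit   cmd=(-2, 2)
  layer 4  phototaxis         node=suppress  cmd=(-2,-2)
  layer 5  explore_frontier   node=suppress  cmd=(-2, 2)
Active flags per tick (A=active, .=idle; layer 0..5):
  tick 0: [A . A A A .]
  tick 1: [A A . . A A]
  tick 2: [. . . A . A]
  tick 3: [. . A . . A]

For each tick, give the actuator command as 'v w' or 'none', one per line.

-2 -2
-2 2
-2 2
-2 2

tick 0:
  [0] wander on; wire := (-3, 3)
  [1] dock off; pass (-3, 3)
  [2] track_target on (suppress); wire := (-1, -3)
  [3] back_away on (inhibit); wire := none
  [4] phototaxis on (suppress); wire := (-2, -2)
  [5] explore_frontier off; pass (-2, -2)
  output (-2, -2)
tick 1:
  [0] wander on; wire := (-3, 3)
  [1] dock on (suppress); wire := (-3, 2)
  [2] track_target off; pass (-3, 2)
  [3] back_away off; pass (-3, 2)
  [4] phototaxis on (suppress); wire := (-2, -2)
  [5] explore_frontier on (suppress); wire := (-2, 2)
  output (-2, 2)
tick 2:
  [0] wander off; wire := none
  [1] dock off; pass none
  [2] track_target off; pass none
  [3] back_away on (inhibit); wire := none
  [4] phototaxis off; pass none
  [5] explore_frontier on (suppress); wire := (-2, 2)
  output (-2, 2)
tick 3:
  [0] wander off; wire := none
  [1] dock off; pass none
  [2] track_target on (suppress); wire := (-1, -3)
  [3] back_away off; pass (-1, -3)
  [4] phototaxis off; pass (-1, -3)
  [5] explore_frontier on (suppress); wire := (-2, 2)
  output (-2, 2)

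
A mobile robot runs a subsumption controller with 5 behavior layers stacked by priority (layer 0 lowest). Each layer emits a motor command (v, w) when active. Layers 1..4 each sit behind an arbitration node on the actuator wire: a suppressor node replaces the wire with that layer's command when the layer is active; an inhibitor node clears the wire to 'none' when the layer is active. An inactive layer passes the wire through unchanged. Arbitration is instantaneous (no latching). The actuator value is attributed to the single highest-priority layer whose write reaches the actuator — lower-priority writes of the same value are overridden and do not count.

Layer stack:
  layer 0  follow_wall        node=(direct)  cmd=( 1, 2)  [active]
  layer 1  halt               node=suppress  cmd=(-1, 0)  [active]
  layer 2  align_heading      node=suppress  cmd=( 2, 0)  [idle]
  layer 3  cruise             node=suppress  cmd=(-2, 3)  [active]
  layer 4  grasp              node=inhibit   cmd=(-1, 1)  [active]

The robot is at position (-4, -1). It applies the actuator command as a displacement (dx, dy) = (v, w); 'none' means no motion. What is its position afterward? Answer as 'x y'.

layer 0 (follow_wall) active — direct: (1, 2)
layer 1 (halt) active — suppresses: (-1, 0)
layer 2 (align_heading) idle — unchanged: (-1, 0)
layer 3 (cruise) active — suppresses: (-2, 3)
layer 4 (grasp) active — inhibits: none
→ actuator none
position: (-4, -1) + none = (-4, -1)

-4 -1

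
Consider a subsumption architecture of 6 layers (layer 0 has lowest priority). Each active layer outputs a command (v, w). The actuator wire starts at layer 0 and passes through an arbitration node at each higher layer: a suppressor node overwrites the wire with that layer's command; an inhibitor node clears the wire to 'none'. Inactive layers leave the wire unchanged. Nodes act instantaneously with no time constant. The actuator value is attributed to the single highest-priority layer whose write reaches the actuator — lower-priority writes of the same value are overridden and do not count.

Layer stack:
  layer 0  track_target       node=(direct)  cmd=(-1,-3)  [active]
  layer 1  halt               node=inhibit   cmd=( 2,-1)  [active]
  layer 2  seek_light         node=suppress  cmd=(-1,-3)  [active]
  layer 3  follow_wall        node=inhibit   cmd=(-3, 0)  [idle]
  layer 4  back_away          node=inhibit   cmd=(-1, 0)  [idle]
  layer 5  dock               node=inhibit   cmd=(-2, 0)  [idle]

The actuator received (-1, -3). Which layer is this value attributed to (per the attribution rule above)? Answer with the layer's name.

layer 0 (track_target) active — direct: (-1, -3)
layer 1 (halt) active — inhibits: none
layer 2 (seek_light) active — suppresses: (-1, -3)
layer 3 (follow_wall) idle — unchanged: (-1, -3)
layer 4 (back_away) idle — unchanged: (-1, -3)
layer 5 (dock) idle — unchanged: (-1, -3)
→ actuator (-1, -3)
last writer: layer 2 = seek_light

seek_light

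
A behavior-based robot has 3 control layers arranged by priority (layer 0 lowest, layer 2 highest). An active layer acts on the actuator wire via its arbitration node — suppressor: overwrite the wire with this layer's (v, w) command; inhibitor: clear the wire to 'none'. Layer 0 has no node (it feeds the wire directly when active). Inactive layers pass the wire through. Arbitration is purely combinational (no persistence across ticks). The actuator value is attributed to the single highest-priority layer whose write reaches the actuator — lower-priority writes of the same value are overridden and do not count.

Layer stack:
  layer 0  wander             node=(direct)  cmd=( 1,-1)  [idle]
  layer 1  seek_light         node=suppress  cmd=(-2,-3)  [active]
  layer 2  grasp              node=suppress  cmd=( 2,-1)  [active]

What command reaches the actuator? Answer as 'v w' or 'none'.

2 -1

[0] wander off; wire := none
[1] seek_light on (suppress); wire := (-2, -3)
[2] grasp on (suppress); wire := (2, -1)
output (2, -1)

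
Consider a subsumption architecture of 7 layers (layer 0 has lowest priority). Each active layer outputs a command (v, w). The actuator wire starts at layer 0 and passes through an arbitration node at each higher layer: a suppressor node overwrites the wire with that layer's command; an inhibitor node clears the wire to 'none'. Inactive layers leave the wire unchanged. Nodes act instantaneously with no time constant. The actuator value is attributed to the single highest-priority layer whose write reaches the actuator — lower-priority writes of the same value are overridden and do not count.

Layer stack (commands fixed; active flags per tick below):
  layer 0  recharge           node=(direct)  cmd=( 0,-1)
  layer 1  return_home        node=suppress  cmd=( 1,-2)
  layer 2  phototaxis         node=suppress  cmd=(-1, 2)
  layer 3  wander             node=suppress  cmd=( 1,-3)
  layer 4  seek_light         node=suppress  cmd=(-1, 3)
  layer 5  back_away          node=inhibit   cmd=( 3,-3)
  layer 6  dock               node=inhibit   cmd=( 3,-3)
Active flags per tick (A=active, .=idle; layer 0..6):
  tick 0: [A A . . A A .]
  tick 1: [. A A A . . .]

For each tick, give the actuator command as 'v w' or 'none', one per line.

tick 0:
  layer 0 (recharge) active — direct: (0, -1)
  layer 1 (return_home) active — suppresses: (1, -2)
  layer 2 (phototaxis) idle — unchanged: (1, -2)
  layer 3 (wander) idle — unchanged: (1, -2)
  layer 4 (seek_light) active — suppresses: (-1, 3)
  layer 5 (back_away) active — inhibits: none
  layer 6 (dock) idle — unchanged: none
  → actuator none
tick 1:
  layer 0 (recharge) idle — none
  layer 1 (return_home) active — suppresses: (1, -2)
  layer 2 (phototaxis) active — suppresses: (-1, 2)
  layer 3 (wander) active — suppresses: (1, -3)
  layer 4 (seek_light) idle — unchanged: (1, -3)
  layer 5 (back_away) idle — unchanged: (1, -3)
  layer 6 (dock) idle — unchanged: (1, -3)
  → actuator (1, -3)

none
1 -3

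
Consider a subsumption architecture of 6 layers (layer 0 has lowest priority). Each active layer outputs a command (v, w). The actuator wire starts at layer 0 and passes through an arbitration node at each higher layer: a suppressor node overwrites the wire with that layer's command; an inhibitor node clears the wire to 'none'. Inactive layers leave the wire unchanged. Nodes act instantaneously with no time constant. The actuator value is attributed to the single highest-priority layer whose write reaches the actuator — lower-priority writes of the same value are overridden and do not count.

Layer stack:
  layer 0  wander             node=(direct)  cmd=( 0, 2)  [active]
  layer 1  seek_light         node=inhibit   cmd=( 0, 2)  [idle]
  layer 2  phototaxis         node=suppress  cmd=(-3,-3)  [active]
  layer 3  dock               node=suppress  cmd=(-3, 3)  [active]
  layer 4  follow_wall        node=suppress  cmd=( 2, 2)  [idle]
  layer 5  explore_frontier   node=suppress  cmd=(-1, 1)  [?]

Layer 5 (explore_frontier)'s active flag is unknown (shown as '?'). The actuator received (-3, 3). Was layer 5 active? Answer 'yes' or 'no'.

no

If layer 5 is active=yes:
  actuator would be (-1, 1)
If layer 5 is active=no:
  actuator would be (-3, 3)
Observed (-3, 3), so layer 5 was idle.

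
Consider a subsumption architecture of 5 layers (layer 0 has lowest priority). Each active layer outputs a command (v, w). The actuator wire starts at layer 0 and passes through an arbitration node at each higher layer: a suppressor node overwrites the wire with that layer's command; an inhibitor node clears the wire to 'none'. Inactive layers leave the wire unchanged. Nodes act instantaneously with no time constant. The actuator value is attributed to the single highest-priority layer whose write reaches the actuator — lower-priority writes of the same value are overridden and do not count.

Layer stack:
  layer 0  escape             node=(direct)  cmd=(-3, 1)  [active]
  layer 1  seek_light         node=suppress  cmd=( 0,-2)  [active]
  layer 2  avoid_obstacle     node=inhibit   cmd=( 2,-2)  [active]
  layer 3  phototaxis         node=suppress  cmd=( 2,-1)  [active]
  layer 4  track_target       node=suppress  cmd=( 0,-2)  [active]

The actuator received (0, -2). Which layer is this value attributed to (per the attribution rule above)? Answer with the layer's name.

L0 escape: active, feeds wire = (-3, 1)
L1 seek_light: active, suppressor → wire = (0, -2)
L2 avoid_obstacle: active, inhibitor → wire = none
L3 phototaxis: active, suppressor → wire = (2, -1)
L4 track_target: active, suppressor → wire = (0, -2)
actuator = (0, -2)
last writer: layer 4 = track_target

track_target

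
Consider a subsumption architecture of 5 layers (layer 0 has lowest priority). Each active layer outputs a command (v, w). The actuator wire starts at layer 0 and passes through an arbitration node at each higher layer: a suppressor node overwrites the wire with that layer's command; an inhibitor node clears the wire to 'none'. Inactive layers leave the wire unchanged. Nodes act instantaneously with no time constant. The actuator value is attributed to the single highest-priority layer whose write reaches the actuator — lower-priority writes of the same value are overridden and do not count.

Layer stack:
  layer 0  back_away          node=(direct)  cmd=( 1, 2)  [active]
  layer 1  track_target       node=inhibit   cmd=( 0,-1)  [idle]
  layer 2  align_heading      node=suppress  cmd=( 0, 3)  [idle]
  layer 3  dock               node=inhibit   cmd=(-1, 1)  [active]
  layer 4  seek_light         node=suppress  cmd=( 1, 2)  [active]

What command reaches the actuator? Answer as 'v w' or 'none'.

1 2

layer 0 (back_away) active — direct: (1, 2)
layer 1 (track_target) idle — unchanged: (1, 2)
layer 2 (align_heading) idle — unchanged: (1, 2)
layer 3 (dock) active — inhibits: none
layer 4 (seek_light) active — suppresses: (1, 2)
→ actuator (1, 2)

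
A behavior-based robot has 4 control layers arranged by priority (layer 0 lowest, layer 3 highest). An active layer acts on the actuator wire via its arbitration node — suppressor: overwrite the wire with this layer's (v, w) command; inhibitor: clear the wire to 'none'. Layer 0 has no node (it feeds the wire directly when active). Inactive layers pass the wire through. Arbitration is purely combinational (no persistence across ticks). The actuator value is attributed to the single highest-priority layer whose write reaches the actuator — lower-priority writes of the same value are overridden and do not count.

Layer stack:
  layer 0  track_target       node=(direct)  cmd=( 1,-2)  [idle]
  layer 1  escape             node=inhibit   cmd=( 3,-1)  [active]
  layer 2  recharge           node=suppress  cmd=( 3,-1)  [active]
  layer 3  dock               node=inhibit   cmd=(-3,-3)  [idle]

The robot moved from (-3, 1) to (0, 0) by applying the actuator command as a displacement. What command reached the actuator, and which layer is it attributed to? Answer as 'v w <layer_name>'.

displacement = (0, 0) − (-3, 1) = (3, -1)
L0 track_target: idle → wire = none
L1 escape: active, inhibitor → wire = none
L2 recharge: active, suppressor → wire = (3, -1)
L3 dock: idle → wire stays (3, -1)
actuator = (3, -1) — from layer 2 (recharge)

3 -1 recharge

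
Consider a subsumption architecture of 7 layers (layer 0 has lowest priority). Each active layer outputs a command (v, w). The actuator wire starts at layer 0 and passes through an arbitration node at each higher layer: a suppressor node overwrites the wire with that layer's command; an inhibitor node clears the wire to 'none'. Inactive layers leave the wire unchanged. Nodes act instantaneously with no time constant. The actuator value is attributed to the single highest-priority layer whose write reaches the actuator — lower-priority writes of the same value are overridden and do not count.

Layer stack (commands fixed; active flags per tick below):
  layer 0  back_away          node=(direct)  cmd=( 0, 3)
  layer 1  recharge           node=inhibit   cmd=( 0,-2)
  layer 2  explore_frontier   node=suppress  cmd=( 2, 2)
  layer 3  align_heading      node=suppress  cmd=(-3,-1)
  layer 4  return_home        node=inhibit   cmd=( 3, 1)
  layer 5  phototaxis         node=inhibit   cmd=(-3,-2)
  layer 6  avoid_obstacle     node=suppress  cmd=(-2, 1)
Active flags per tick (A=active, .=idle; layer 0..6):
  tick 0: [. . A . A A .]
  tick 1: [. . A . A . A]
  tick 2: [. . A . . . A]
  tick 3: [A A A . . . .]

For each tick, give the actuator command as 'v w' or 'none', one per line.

tick 0:
  layer 0 (back_away) idle — none
  layer 1 (recharge) idle — unchanged: none
  layer 2 (explore_frontier) active — suppresses: (2, 2)
  layer 3 (align_heading) idle — unchanged: (2, 2)
  layer 4 (return_home) active — inhibits: none
  layer 5 (phototaxis) active — inhibits: none
  layer 6 (avoid_obstacle) idle — unchanged: none
  → actuator none
tick 1:
  layer 0 (back_away) idle — none
  layer 1 (recharge) idle — unchanged: none
  layer 2 (explore_frontier) active — suppresses: (2, 2)
  layer 3 (align_heading) idle — unchanged: (2, 2)
  layer 4 (return_home) active — inhibits: none
  layer 5 (phototaxis) idle — unchanged: none
  layer 6 (avoid_obstacle) active — suppresses: (-2, 1)
  → actuator (-2, 1)
tick 2:
  layer 0 (back_away) idle — none
  layer 1 (recharge) idle — unchanged: none
  layer 2 (explore_frontier) active — suppresses: (2, 2)
  layer 3 (align_heading) idle — unchanged: (2, 2)
  layer 4 (return_home) idle — unchanged: (2, 2)
  layer 5 (phototaxis) idle — unchanged: (2, 2)
  layer 6 (avoid_obstacle) active — suppresses: (-2, 1)
  → actuator (-2, 1)
tick 3:
  layer 0 (back_away) active — direct: (0, 3)
  layer 1 (recharge) active — inhibits: none
  layer 2 (explore_frontier) active — suppresses: (2, 2)
  layer 3 (align_heading) idle — unchanged: (2, 2)
  layer 4 (return_home) idle — unchanged: (2, 2)
  layer 5 (phototaxis) idle — unchanged: (2, 2)
  layer 6 (avoid_obstacle) idle — unchanged: (2, 2)
  → actuator (2, 2)

none
-2 1
-2 1
2 2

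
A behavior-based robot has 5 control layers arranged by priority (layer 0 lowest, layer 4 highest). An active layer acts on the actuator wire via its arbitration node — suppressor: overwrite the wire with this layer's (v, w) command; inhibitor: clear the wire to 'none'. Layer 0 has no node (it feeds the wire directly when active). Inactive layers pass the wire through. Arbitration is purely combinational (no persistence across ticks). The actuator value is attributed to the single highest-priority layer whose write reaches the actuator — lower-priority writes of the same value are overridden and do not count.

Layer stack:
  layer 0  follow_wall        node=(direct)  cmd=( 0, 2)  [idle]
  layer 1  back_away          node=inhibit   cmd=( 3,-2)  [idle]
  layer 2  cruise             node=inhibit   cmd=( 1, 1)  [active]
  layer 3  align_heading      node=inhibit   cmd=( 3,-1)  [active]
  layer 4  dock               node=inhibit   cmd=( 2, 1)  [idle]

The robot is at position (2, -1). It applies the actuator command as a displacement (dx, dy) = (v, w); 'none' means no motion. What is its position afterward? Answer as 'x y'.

[0] follow_wall off; wire := none
[1] back_away off; pass none
[2] cruise on (inhibit); wire := none
[3] align_heading on (inhibit); wire := none
[4] dock off; pass none
output none
position: (2, -1) + none = (2, -1)

2 -1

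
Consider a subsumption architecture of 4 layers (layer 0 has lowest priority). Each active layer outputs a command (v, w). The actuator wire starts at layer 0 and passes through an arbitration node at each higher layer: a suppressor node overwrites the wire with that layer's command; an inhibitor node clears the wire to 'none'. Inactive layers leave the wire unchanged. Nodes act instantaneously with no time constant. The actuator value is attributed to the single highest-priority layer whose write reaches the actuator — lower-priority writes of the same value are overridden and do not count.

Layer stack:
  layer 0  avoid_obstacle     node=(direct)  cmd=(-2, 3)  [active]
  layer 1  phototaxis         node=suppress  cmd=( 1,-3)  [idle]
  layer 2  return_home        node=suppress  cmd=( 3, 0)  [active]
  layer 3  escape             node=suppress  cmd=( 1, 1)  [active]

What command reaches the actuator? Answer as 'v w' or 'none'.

layer 0 (avoid_obstacle) active — direct: (-2, 3)
layer 1 (phototaxis) idle — unchanged: (-2, 3)
layer 2 (return_home) active — suppresses: (3, 0)
layer 3 (escape) active — suppresses: (1, 1)
→ actuator (1, 1)

1 1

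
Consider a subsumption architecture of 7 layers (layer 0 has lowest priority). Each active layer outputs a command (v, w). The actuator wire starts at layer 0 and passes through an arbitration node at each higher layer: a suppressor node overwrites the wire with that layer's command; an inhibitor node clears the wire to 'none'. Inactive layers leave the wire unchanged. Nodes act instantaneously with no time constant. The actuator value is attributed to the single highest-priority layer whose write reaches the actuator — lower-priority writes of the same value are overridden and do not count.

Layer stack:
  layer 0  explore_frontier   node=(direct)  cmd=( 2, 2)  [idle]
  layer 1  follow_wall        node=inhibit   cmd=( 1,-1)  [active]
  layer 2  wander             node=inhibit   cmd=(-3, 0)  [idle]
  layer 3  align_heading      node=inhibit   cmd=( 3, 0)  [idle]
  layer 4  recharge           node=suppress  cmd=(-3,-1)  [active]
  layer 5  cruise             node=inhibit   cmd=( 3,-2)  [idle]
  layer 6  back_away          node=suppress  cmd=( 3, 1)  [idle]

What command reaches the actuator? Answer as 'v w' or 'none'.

-3 -1

[0] explore_frontier off; wire := none
[1] follow_wall on (inhibit); wire := none
[2] wander off; pass none
[3] align_heading off; pass none
[4] recharge on (suppress); wire := (-3, -1)
[5] cruise off; pass (-3, -1)
[6] back_away off; pass (-3, -1)
output (-3, -1)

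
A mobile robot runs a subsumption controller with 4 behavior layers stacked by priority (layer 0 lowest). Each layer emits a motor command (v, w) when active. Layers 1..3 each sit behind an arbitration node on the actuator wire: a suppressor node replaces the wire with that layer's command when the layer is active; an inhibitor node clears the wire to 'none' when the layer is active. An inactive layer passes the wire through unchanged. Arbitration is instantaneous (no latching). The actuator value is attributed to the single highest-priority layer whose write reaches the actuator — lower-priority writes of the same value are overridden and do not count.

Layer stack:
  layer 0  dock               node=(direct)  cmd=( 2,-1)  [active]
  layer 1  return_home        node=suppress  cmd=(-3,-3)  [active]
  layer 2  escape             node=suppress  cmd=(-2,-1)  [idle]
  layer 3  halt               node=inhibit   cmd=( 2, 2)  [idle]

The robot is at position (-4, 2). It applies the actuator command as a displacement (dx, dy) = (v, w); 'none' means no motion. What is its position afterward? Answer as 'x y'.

-7 -1

L0 dock: active, feeds wire = (2, -1)
L1 return_home: active, suppressor → wire = (-3, -3)
L2 escape: idle → wire stays (-3, -3)
L3 halt: idle → wire stays (-3, -3)
actuator = (-3, -3)
position: (-4, 2) + (-3, -3) = (-7, -1)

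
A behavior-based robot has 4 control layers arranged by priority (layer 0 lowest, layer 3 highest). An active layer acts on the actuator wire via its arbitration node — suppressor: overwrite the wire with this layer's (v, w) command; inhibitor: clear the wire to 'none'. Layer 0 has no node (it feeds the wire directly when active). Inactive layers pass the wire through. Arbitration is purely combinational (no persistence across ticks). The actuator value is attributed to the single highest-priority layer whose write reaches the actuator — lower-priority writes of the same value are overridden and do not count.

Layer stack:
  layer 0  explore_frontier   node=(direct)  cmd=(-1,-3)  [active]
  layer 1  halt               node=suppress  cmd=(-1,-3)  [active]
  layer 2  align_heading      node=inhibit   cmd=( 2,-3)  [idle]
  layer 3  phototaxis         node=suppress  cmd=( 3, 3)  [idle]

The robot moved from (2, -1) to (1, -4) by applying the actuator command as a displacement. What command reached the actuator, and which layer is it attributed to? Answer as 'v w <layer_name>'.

displacement = (1, -4) − (2, -1) = (-1, -3)
[0] explore_frontier on; wire := (-1, -3)
[1] halt on (suppress); wire := (-1, -3)
[2] align_heading off; pass (-1, -3)
[3] phototaxis off; pass (-1, -3)
output (-1, -3) — from layer 1 (halt)

-1 -3 halt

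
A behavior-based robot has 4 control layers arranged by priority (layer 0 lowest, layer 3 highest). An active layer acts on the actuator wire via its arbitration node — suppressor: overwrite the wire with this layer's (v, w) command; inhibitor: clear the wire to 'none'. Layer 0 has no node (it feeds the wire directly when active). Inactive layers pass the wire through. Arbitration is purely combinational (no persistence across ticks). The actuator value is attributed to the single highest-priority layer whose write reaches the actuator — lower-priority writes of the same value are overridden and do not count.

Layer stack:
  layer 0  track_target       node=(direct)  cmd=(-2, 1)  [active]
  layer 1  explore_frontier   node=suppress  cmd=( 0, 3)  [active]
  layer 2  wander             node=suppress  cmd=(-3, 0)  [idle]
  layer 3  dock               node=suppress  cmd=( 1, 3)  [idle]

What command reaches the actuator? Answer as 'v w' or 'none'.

[0] track_target on; wire := (-2, 1)
[1] explore_frontier on (suppress); wire := (0, 3)
[2] wander off; pass (0, 3)
[3] dock off; pass (0, 3)
output (0, 3)

0 3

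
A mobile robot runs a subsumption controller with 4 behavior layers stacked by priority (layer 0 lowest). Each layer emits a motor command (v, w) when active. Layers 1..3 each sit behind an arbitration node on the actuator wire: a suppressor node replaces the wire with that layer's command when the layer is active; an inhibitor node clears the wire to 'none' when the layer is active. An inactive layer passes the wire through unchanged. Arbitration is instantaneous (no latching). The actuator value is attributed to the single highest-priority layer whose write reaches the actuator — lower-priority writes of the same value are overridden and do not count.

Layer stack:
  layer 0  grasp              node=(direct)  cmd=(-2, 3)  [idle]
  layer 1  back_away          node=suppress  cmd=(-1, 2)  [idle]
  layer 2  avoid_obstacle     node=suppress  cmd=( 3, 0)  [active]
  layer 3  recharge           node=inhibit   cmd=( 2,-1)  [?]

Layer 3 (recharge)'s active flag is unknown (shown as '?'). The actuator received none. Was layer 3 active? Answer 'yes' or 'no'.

If layer 3 is active=yes:
  actuator would be none
If layer 3 is active=no:
  actuator would be (3, 0)
Observed none, so layer 3 was active.

yes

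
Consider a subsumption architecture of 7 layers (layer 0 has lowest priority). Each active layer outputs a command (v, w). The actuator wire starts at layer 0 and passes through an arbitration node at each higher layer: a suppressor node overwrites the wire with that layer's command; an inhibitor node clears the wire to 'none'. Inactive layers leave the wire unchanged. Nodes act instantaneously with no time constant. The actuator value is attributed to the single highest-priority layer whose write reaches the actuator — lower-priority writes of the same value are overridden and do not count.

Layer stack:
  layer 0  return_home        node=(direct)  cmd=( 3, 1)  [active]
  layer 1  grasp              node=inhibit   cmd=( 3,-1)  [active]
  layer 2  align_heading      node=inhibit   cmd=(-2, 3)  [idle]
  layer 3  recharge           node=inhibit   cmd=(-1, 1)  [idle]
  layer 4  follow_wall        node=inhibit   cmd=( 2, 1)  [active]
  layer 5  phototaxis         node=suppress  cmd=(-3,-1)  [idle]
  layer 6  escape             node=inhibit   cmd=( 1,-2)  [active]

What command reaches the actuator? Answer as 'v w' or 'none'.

none

layer 0 (return_home) active — direct: (3, 1)
layer 1 (grasp) active — inhibits: none
layer 2 (align_heading) idle — unchanged: none
layer 3 (recharge) idle — unchanged: none
layer 4 (follow_wall) active — inhibits: none
layer 5 (phototaxis) idle — unchanged: none
layer 6 (escape) active — inhibits: none
→ actuator none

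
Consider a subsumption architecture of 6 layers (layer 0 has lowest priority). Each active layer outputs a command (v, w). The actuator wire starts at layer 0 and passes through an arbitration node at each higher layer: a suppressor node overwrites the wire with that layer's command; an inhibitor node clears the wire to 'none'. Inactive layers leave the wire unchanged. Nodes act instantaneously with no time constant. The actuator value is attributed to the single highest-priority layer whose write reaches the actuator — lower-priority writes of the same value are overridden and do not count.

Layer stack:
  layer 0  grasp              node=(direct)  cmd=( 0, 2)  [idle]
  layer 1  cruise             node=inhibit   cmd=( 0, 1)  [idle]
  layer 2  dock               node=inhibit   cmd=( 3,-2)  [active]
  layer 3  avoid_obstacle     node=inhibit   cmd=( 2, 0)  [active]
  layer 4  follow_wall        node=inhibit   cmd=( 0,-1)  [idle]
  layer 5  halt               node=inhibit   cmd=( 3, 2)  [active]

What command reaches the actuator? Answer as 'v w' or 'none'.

L0 grasp: idle → wire = none
L1 cruise: idle → wire stays none
L2 dock: active, inhibitor → wire = none
L3 avoid_obstacle: active, inhibitor → wire = none
L4 follow_wall: idle → wire stays none
L5 halt: active, inhibitor → wire = none
actuator = none

none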